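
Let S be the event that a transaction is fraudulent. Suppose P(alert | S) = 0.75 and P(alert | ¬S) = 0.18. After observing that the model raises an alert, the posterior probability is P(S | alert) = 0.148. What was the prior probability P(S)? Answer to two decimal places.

Bayes' rule in odds form gives O(S|E) = O(S)·[P(E|S)/P(E|¬S)], hence O(S) = O(S|E)/LR.
Posterior odds = 0.148/(1−0.148) = 0.1737. LR = 0.75/0.18 = 4.1667.
Prior odds = 0.1737/4.1667 = 0.0417, so P(S) = 0.0417/(1+0.0417) ≈ 0.04.

P(S) = 0.04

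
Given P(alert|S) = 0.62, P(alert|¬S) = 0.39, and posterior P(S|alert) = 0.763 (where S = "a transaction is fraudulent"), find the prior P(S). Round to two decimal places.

P(S) = 0.67

In odds form, posterior odds = prior odds × likelihood ratio, so prior odds = posterior odds ÷ LR.
Posterior odds = 0.763/(1−0.763) = 3.2194. LR = 0.62/0.39 = 1.5897.
Prior odds = 3.2194/1.5897 = 2.0252, so P(S) = 2.0252/(1+2.0252) ≈ 0.67.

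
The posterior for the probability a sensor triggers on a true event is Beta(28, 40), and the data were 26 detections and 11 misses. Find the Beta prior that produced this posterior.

Beta is conjugate to the binomial likelihood: posterior = Beta(α+s, β+f).
So α = 28 − 26 = 2 and β = 40 − 11 = 29.

Beta(2, 29)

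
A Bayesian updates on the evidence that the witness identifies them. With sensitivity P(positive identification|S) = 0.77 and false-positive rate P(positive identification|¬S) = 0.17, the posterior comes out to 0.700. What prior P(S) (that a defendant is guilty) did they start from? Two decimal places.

In odds form, posterior odds = prior odds × likelihood ratio, so prior odds = posterior odds ÷ LR.
Posterior odds = 0.700/(1−0.700) = 2.3333. LR = 0.77/0.17 = 4.5294.
Prior odds = 2.3333/4.5294 = 0.5151, so P(S) = 0.5151/(1+0.5151) ≈ 0.34.

P(S) = 0.34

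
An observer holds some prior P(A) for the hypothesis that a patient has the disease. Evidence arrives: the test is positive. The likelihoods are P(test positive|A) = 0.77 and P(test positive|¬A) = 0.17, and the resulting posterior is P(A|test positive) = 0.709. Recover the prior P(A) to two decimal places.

P(A) = 0.35

Bayes' rule in odds form gives O(A|E) = O(A)·[P(E|A)/P(E|¬A)], hence O(A) = O(A|E)/LR.
Posterior odds = 0.709/(1−0.709) = 2.4364. LR = 0.77/0.17 = 4.5294.
Prior odds = 2.4364/4.5294 = 0.5379, so P(A) = 0.5379/(1+0.5379) ≈ 0.35.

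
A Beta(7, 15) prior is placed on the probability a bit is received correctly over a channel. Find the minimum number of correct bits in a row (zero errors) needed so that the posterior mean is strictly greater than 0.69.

After k correct bits and 0 errors the posterior is Beta(7+k, 15), with mean (7+k)/(7+15+k).
Set (7+k)/(22+k) > 0.69 and solve: k > (0.69·22 − 7)/(1 − 0.69) = 26.387.
The smallest integer exceeding 26.387 is 27, and checking k=27: (34)/(49) = 0.6939 > 0.69.

k = 27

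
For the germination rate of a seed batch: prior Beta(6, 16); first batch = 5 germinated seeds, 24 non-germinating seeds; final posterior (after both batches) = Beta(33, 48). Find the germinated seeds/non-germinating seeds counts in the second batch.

Sequential conjugate updates are equivalent to a single update on the pooled data, so total successes = posterior α − prior α and total failures = posterior β − prior β.
Total across both batches: 33−6=27 germinated seeds, 48−16=32 non-germinating seeds.
Subtract the first batch: 27−5=22 germinated seeds and 32−24=8 non-germinating seeds.

22 germinated seeds and 8 non-germinating seeds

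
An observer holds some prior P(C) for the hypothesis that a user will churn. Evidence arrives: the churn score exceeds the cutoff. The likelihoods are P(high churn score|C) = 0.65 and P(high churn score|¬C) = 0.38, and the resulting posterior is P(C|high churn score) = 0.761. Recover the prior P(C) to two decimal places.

Bayes' rule in odds form gives O(C|E) = O(C)·[P(E|C)/P(E|¬C)], hence O(C) = O(C|E)/LR.
Posterior odds = 0.761/(1−0.761) = 3.1841. LR = 0.65/0.38 = 1.7105.
Prior odds = 3.1841/1.7105 = 1.8615, so P(C) = 1.8615/(1+1.8615) ≈ 0.65.

P(C) = 0.65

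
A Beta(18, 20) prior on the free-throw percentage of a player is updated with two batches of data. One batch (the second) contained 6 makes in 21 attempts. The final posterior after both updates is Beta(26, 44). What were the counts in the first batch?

Sequential conjugate updates are equivalent to a single update on the pooled data, so total successes = posterior α − prior α and total failures = posterior β − prior β.
Total across both batches: 26−18=8 makes, 44−20=24 misses.
Subtract the second batch: 8−6=2 makes and 24−15=9 misses.

2 makes and 9 misses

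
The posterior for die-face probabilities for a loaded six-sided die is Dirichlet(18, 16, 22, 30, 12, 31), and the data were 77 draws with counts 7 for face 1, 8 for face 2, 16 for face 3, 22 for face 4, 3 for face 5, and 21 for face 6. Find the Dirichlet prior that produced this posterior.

Dirichlet(11, 8, 6, 8, 9, 10)

For a Dirichlet(α) prior with multinomial counts c, the posterior is Dirichlet(α + c) componentwise.
Subtract each count from the matching posterior parameter: 18−7=11, 16−8=8, 22−16=6, 30−22=8, 12−3=9, 31−21=10.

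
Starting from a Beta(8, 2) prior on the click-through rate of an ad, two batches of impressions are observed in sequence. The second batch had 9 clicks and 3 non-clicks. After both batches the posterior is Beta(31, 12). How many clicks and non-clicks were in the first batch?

14 clicks and 7 non-clicks

Sequential conjugate updates are equivalent to a single update on the pooled data, so total successes = posterior α − prior α and total failures = posterior β − prior β.
Total across both batches: 31−8=23 clicks, 12−2=10 non-clicks.
Subtract the second batch: 23−9=14 clicks and 10−3=7 non-clicks.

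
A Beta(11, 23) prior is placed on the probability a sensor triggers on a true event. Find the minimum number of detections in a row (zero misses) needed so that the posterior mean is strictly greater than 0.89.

After k detections and 0 misses the posterior is Beta(11+k, 23), with mean (11+k)/(11+23+k).
Set (11+k)/(34+k) > 0.89 and solve: k > (0.89·34 − 11)/(1 − 0.89) = 175.091.
The smallest integer exceeding 175.091 is 176.

k = 176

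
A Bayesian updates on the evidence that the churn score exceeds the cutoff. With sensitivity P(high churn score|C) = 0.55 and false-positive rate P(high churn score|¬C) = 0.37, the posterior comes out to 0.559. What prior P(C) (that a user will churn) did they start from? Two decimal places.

P(C) = 0.46

In odds form, posterior odds = prior odds × likelihood ratio, so prior odds = posterior odds ÷ LR.
Posterior odds = 0.559/(1−0.559) = 1.2676. LR = 0.55/0.37 = 1.4865.
Prior odds = 1.2676/1.4865 = 0.8527, so P(C) = 0.8527/(1+0.8527) ≈ 0.46.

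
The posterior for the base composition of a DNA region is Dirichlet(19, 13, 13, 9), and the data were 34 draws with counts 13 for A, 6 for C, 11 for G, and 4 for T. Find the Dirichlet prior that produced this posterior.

Dirichlet(6, 7, 2, 5)

For a Dirichlet(α) prior with multinomial counts c, the posterior is Dirichlet(α + c) componentwise.
Subtract each count from the matching posterior parameter: 19−13=6, 13−6=7, 13−11=2, 9−4=5.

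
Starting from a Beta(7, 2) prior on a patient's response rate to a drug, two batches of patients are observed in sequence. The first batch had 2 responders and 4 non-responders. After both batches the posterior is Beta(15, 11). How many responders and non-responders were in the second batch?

6 responders and 5 non-responders

Sequential conjugate updates are equivalent to a single update on the pooled data, so total successes = posterior α − prior α and total failures = posterior β − prior β.
Total across both batches: 15−7=8 responders, 11−2=9 non-responders.
Subtract the first batch: 8−2=6 responders and 9−4=5 non-responders.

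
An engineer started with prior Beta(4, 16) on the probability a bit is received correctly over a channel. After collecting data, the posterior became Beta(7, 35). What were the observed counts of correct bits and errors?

3 correct bits and 19 errors

Under Beta–binomial conjugacy the posterior parameters are (a+s, b+f).
So s = 7 − 4 = 3 and f = 35 − 16 = 19.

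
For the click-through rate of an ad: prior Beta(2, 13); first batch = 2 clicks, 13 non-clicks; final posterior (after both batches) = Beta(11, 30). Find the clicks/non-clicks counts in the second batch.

Sequential conjugate updates are equivalent to a single update on the pooled data, so total successes = posterior α − prior α and total failures = posterior β − prior β.
Total across both batches: 11−2=9 clicks, 30−13=17 non-clicks.
Subtract the first batch: 9−2=7 clicks and 17−13=4 non-clicks.

7 clicks and 4 non-clicks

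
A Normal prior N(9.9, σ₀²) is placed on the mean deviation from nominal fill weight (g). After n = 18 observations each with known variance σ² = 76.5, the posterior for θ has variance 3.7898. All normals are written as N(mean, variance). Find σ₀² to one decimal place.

σ₀² = 35.0

For the Normal–Normal model with known σ², precisions add: τ_n = τ₀ + n/σ².
So 1/σ₀² = 1/3.7898 − 18/76.5 = 0.263866 − 0.235294 = 0.028572.
Hence σ₀² = 1/0.028572 ≈ 35.0.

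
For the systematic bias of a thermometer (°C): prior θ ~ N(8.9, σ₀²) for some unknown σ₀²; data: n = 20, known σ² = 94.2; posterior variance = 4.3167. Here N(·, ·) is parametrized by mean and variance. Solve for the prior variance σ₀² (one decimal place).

σ₀² = 51.7

Posterior precision equals prior precision plus data precision: 1/σ_n² = 1/σ₀² + n/σ².
So 1/σ₀² = 1/4.3167 − 20/94.2 = 0.231658 − 0.212314 = 0.019344.
Hence σ₀² = 1/0.019344 ≈ 51.7.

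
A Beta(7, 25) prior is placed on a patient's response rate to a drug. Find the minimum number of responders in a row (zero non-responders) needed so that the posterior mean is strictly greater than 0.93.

After k responders and 0 non-responders the posterior is Beta(7+k, 25), with mean (7+k)/(7+25+k).
Set (7+k)/(32+k) > 0.93 and solve: k > (0.93·32 − 7)/(1 − 0.93) = 325.143.
The smallest integer exceeding 325.143 is 326, and checking k=326: (333)/(358) = 0.9302 > 0.93.

k = 326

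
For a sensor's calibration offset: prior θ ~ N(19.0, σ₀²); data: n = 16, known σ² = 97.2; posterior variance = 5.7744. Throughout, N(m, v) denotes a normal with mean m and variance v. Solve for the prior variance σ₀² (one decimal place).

σ₀² = 116.7

For the Normal–Normal model with known σ², precisions add: τ_n = τ₀ + n/σ².
So 1/σ₀² = 1/5.7744 − 16/97.2 = 0.173178 − 0.164609 = 0.008569.
Hence σ₀² = 1/0.008569 ≈ 116.7.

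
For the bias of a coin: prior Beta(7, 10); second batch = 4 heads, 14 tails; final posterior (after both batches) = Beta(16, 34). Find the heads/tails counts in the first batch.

Sequential conjugate updates are equivalent to a single update on the pooled data, so total successes = posterior α − prior α and total failures = posterior β − prior β.
Total across both batches: 16−7=9 heads, 34−10=24 tails.
Subtract the second batch: 9−4=5 heads and 24−14=10 tails.

5 heads and 10 tails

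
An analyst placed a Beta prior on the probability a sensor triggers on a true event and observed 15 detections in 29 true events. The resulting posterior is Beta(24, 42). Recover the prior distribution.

Beta(9, 28)

A Beta(α, β) prior with s successes and f failures in binomial data gives a Beta(α+s, β+f) posterior.
So α = 24 − 15 = 9 and β = 42 − 14 = 28.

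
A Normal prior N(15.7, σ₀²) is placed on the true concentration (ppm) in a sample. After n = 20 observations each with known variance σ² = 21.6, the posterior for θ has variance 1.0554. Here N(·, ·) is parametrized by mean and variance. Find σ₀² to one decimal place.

Posterior precision equals prior precision plus data precision: 1/σ_n² = 1/σ₀² + n/σ².
So 1/σ₀² = 1/1.0554 − 20/21.6 = 0.947508 − 0.925926 = 0.021582.
Hence σ₀² = 1/0.021582 ≈ 46.3.

σ₀² = 46.3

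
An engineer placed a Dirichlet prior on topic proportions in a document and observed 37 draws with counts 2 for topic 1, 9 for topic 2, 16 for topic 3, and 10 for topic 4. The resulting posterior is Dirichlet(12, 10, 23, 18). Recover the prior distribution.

For a Dirichlet(α) prior with multinomial counts c, the posterior is Dirichlet(α + c) componentwise.
Subtract each count from the matching posterior parameter: 12−2=10, 10−9=1, 23−16=7, 18−10=8.

Dirichlet(10, 1, 7, 8)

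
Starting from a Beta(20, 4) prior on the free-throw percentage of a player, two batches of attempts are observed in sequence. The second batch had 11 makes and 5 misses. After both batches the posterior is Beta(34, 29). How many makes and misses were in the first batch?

Sequential conjugate updates are equivalent to a single update on the pooled data, so total successes = posterior α − prior α and total failures = posterior β − prior β.
Total across both batches: 34−20=14 makes, 29−4=25 misses.
Subtract the second batch: 14−11=3 makes and 25−5=20 misses.

3 makes and 20 misses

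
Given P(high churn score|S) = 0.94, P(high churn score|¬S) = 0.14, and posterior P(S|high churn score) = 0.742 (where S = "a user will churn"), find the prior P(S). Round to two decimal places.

Bayes' rule in odds form gives O(S|E) = O(S)·[P(E|S)/P(E|¬S)], hence O(S) = O(S|E)/LR.
Posterior odds = 0.742/(1−0.742) = 2.8760. LR = 0.94/0.14 = 6.7143.
Prior odds = 2.8760/6.7143 = 0.4283, so P(S) = 0.4283/(1+0.4283) ≈ 0.30.

P(S) = 0.30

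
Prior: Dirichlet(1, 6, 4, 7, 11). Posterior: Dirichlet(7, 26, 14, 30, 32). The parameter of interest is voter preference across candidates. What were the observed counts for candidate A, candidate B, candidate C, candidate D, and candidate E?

counts (6, 20, 10, 23, 21)

For a Dirichlet(α) prior with multinomial counts c, the posterior is Dirichlet(α + c) componentwise.
Counts are posterior − prior componentwise: 7−1=6, 26−6=20, 14−4=10, 30−7=23, 32−11=21.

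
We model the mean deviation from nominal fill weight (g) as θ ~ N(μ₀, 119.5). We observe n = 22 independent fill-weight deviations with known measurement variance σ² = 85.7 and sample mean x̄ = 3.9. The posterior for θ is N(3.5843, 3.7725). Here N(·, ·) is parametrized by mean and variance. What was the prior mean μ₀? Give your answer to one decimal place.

The posterior mean is a precision-weighted average: μ_n = (τ₀μ₀ + τ_data·x̄)/(τ₀+τ_data), with τ₀=1/σ₀² and τ_data=n/σ².
Here τ₀ = 1/119.5 = 0.008368 and τ_data = 22/85.7 = 0.256709, so τ_n = 0.265077.
Rearranging for μ₀: μ₀ = (μ_n·τ_n − τ_data·x̄)/τ₀ = (3.5843·0.265077 − 0.256709·3.9) / 0.008368 = -0.051050/0.008368 ≈ -6.1.

μ₀ = -6.1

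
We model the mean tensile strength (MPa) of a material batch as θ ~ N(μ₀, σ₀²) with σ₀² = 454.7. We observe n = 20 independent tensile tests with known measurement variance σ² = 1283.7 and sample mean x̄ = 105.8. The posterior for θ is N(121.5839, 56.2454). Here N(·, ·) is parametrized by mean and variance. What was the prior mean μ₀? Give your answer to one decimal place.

The posterior mean is a precision-weighted average: μ_n = (τ₀μ₀ + τ_data·x̄)/(τ₀+τ_data), with τ₀=1/σ₀² and τ_data=n/σ².
Here τ₀ = 1/454.7 = 0.002199 and τ_data = 20/1283.7 = 0.015580, so τ_n = 0.017779.
Rearranging for μ₀: μ₀ = (μ_n·τ_n − τ_data·x̄)/τ₀ = (121.5839·0.017779 − 0.015580·105.8) / 0.002199 = 0.513276/0.002199 ≈ 233.4.

μ₀ = 233.4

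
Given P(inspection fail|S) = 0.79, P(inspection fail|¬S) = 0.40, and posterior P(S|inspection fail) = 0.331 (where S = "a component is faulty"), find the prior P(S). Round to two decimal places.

P(S) = 0.20

In odds form, posterior odds = prior odds × likelihood ratio, so prior odds = posterior odds ÷ LR.
Posterior odds = 0.331/(1−0.331) = 0.4948. LR = 0.79/0.40 = 1.9750.
Prior odds = 0.4948/1.9750 = 0.2505, so P(S) = 0.2505/(1+0.2505) ≈ 0.20.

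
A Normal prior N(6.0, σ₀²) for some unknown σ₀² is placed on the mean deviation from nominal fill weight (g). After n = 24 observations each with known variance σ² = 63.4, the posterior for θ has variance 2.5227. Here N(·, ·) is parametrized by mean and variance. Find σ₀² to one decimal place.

For the Normal–Normal model with known σ², precisions add: τ_n = τ₀ + n/σ².
So 1/σ₀² = 1/2.5227 − 24/63.4 = 0.396401 − 0.378549 = 0.017852.
Hence σ₀² = 1/0.017852 ≈ 56.0.

σ₀² = 56.0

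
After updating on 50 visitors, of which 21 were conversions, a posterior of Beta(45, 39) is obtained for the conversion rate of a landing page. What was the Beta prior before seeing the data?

Beta(24, 10)

Under Beta–binomial conjugacy the posterior parameters are (a+s, b+f).
Subtract the data counts: 45−21=24, 39−29=10.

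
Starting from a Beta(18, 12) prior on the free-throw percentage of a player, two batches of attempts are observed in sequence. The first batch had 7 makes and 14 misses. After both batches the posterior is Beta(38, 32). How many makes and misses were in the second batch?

13 makes and 6 misses

Sequential conjugate updates are equivalent to a single update on the pooled data, so total successes = posterior α − prior α and total failures = posterior β − prior β.
Total across both batches: 38−18=20 makes, 32−12=20 misses.
Subtract the first batch: 20−7=13 makes and 20−14=6 misses.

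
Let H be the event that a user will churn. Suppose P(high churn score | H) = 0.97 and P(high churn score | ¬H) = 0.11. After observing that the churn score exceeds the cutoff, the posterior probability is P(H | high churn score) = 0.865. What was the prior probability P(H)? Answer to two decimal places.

In odds form, posterior odds = prior odds × likelihood ratio, so prior odds = posterior odds ÷ LR.
Posterior odds = 0.865/(1−0.865) = 6.4074. LR = 0.97/0.11 = 8.8182.
Prior odds = 6.4074/8.8182 = 0.7266, so P(H) = 0.7266/(1+0.7266) ≈ 0.42.

P(H) = 0.42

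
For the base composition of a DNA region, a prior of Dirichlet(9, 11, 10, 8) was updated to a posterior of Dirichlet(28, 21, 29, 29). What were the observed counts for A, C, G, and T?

For a Dirichlet(α) prior with multinomial counts c, the posterior is Dirichlet(α + c) componentwise.
Counts are posterior − prior componentwise: 28−9=19, 21−11=10, 29−10=19, 29−8=21.

counts (19, 10, 19, 21)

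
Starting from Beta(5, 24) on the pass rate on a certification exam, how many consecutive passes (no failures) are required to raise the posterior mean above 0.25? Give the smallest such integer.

After k passes and 0 failures the posterior is Beta(5+k, 24), with mean (5+k)/(5+24+k).
Set (5+k)/(29+k) > 0.25 and solve: k > (0.25·29 − 5)/(1 − 0.25) = 3.000.
The smallest integer exceeding 3.000 is 4.

k = 4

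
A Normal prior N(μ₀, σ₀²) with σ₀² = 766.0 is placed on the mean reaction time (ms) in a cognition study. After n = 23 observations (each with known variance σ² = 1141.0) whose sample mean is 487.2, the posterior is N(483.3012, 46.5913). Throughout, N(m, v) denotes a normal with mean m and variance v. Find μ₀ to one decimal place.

μ₀ = 423.1

The posterior mean is a precision-weighted average: μ_n = (τ₀μ₀ + τ_data·x̄)/(τ₀+τ_data), with τ₀=1/σ₀² and τ_data=n/σ².
Here τ₀ = 1/766.0 = 0.001305 and τ_data = 23/1141.0 = 0.020158, so τ_n = 0.021463.
Rearranging for μ₀: μ₀ = (μ_n·τ_n − τ_data·x̄)/τ₀ = (483.3012·0.021463 − 0.020158·487.2) / 0.001305 = 0.552116/0.001305 ≈ 423.1.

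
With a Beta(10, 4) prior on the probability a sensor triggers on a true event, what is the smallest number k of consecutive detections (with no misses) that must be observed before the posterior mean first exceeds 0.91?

After k detections and 0 misses the posterior is Beta(10+k, 4), with mean (10+k)/(10+4+k).
Set (10+k)/(14+k) > 0.91 and solve: k > (0.91·14 − 10)/(1 − 0.91) = 30.444.
The smallest integer exceeding 30.444 is 31.

k = 31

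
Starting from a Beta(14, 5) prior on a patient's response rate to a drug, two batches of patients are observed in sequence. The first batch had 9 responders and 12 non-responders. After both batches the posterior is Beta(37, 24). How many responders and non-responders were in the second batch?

Sequential conjugate updates are equivalent to a single update on the pooled data, so total successes = posterior α − prior α and total failures = posterior β − prior β.
Total across both batches: 37−14=23 responders, 24−5=19 non-responders.
Subtract the first batch: 23−9=14 responders and 19−12=7 non-responders.

14 responders and 7 non-responders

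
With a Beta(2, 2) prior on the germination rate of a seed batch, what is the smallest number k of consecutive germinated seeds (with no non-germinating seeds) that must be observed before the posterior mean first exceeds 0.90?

After k germinated seeds and 0 non-germinating seeds the posterior is Beta(2+k, 2), with mean (2+k)/(2+2+k).
Set (2+k)/(4+k) > 0.90 and solve: k > (0.90·4 − 2)/(1 − 0.90) = 16.000.
The smallest integer exceeding 16.000 is 17.

k = 17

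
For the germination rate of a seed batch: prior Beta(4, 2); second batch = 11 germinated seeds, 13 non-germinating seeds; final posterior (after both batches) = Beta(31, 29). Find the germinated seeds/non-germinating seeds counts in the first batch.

Because Beta–binomial updating is additive in the counts, the combined data contributed (α_post−α_prior, β_post−β_prior) successes and failures.
Total across both batches: 31−4=27 germinated seeds, 29−2=27 non-germinating seeds.
Subtract the second batch: 27−11=16 germinated seeds and 27−13=14 non-germinating seeds.

16 germinated seeds and 14 non-germinating seeds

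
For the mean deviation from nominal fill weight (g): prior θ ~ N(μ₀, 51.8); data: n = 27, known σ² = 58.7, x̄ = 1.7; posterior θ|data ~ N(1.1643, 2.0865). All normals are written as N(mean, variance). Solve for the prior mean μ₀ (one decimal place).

With known observation variance, the Normal–Normal posterior has precision τ_n = τ₀ + n/σ² and mean μ_n = (τ₀μ₀ + (n/σ²)x̄)/τ_n.
Here τ₀ = 1/51.8 = 0.019305 and τ_data = 27/58.7 = 0.459966, so τ_n = 0.479271.
Rearranging for μ₀: μ₀ = (μ_n·τ_n − τ_data·x̄)/τ₀ = (1.1643·0.479271 − 0.459966·1.7) / 0.019305 = -0.223927/0.019305 ≈ -11.6.

μ₀ = -11.6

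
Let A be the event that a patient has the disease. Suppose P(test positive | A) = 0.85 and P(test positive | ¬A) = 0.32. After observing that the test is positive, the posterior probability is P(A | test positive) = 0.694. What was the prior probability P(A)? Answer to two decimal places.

P(A) = 0.46

Bayes' rule in odds form gives O(A|E) = O(A)·[P(E|A)/P(E|¬A)], hence O(A) = O(A|E)/LR.
Posterior odds = 0.694/(1−0.694) = 2.2680. LR = 0.85/0.32 = 2.6562.
Prior odds = 2.2680/2.6562 = 0.8539, so P(A) = 0.8539/(1+0.8539) ≈ 0.46.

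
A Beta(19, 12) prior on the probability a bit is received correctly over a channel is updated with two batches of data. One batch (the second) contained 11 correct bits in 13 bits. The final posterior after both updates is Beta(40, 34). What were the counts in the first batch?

Sequential conjugate updates are equivalent to a single update on the pooled data, so total successes = posterior α − prior α and total failures = posterior β − prior β.
Total across both batches: 40−19=21 correct bits, 34−12=22 errors.
Subtract the second batch: 21−11=10 correct bits and 22−2=20 errors.

10 correct bits and 20 errors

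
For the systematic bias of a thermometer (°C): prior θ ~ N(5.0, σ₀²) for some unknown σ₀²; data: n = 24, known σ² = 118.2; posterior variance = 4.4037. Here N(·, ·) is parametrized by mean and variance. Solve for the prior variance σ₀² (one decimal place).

Posterior precision equals prior precision plus data precision: 1/σ_n² = 1/σ₀² + n/σ².
So 1/σ₀² = 1/4.4037 − 24/118.2 = 0.227082 − 0.203046 = 0.024036.
Hence σ₀² = 1/0.024036 ≈ 41.6.

σ₀² = 41.6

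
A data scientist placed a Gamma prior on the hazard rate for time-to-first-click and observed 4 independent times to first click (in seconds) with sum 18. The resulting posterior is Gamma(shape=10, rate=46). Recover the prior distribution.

Gamma(shape=6, rate=28)

Gamma–exponential conjugacy: posterior shape = α + n, posterior rate = β + Σtᵢ.
So α = 10 − 4 = 6 and β = 46 − 18 = 28.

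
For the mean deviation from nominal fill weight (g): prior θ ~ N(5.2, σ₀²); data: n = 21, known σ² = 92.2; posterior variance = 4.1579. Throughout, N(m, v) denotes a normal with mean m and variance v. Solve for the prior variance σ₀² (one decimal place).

Posterior precision equals prior precision plus data precision: 1/σ_n² = 1/σ₀² + n/σ².
So 1/σ₀² = 1/4.1579 − 21/92.2 = 0.240506 − 0.227766 = 0.012740.
Hence σ₀² = 1/0.012740 ≈ 78.5.

σ₀² = 78.5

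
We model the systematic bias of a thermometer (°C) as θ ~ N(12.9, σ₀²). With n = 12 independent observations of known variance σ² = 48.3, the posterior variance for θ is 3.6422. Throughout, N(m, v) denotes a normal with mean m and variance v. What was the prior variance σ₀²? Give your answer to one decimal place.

Posterior precision equals prior precision plus data precision: 1/σ_n² = 1/σ₀² + n/σ².
So 1/σ₀² = 1/3.6422 − 12/48.3 = 0.274559 − 0.248447 = 0.026112.
Hence σ₀² = 1/0.026112 ≈ 38.3.

σ₀² = 38.3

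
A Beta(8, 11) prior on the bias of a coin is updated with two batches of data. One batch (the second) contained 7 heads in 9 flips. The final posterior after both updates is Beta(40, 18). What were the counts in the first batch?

Because Beta–binomial updating is additive in the counts, the combined data contributed (α_post−α_prior, β_post−β_prior) successes and failures.
Total across both batches: 40−8=32 heads, 18−11=7 tails.
Subtract the second batch: 32−7=25 heads and 7−2=5 tails.

25 heads and 5 tails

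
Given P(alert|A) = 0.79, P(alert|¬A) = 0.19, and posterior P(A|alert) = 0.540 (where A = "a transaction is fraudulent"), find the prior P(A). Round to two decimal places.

P(A) = 0.22

Bayes' rule in odds form gives O(A|E) = O(A)·[P(E|A)/P(E|¬A)], hence O(A) = O(A|E)/LR.
Posterior odds = 0.540/(1−0.540) = 1.1739. LR = 0.79/0.19 = 4.1579.
Prior odds = 1.1739/4.1579 = 0.2823, so P(A) = 0.2823/(1+0.2823) ≈ 0.22.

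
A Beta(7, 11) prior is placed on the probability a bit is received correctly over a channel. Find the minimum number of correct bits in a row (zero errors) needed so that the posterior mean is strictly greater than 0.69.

After k correct bits and 0 errors the posterior is Beta(7+k, 11), with mean (7+k)/(7+11+k).
Set (7+k)/(18+k) > 0.69 and solve: k > (0.69·18 − 7)/(1 − 0.69) = 17.484.
The smallest integer exceeding 17.484 is 18.

k = 18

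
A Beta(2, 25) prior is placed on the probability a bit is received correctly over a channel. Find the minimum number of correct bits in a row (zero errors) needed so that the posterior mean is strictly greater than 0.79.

After k correct bits and 0 errors the posterior is Beta(2+k, 25), with mean (2+k)/(2+25+k).
Set (2+k)/(27+k) > 0.79 and solve: k > (0.79·27 − 2)/(1 − 0.79) = 92.048.
The smallest integer exceeding 92.048 is 93.

k = 93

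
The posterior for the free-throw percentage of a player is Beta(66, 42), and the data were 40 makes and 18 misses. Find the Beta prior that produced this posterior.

Beta(26, 24)

Under Beta–binomial conjugacy the posterior parameters are (α+s, β+f).
So α = 66 − 40 = 26 and β = 42 − 18 = 24.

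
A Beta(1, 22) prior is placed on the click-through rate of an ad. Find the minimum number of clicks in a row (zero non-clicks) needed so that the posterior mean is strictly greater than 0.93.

After k clicks and 0 non-clicks the posterior is Beta(1+k, 22), with mean (1+k)/(1+22+k).
Set (1+k)/(23+k) > 0.93 and solve: k > (0.93·23 − 1)/(1 − 0.93) = 291.286.
The smallest integer exceeding 291.286 is 292.

k = 292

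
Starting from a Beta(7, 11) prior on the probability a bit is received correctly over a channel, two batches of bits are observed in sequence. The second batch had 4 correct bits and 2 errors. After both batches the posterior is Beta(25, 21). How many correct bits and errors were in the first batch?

Sequential conjugate updates are equivalent to a single update on the pooled data, so total successes = posterior α − prior α and total failures = posterior β − prior β.
Total across both batches: 25−7=18 correct bits, 21−11=10 errors.
Subtract the second batch: 18−4=14 correct bits and 10−2=8 errors.

14 correct bits and 8 errors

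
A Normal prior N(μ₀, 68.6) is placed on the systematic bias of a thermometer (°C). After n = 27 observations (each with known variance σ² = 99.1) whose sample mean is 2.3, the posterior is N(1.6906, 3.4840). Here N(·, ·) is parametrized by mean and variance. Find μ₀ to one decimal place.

μ₀ = -9.7

With known observation variance, the Normal–Normal posterior has precision τ_n = τ₀ + n/σ² and mean μ_n = (τ₀μ₀ + (n/σ²)x̄)/τ_n.
Here τ₀ = 1/68.6 = 0.014577 and τ_data = 27/99.1 = 0.272452, so τ_n = 0.287029.
Rearranging for μ₀: μ₀ = (μ_n·τ_n − τ_data·x̄)/τ₀ = (1.6906·0.287029 − 0.272452·2.3) / 0.014577 = -0.141388/0.014577 ≈ -9.7.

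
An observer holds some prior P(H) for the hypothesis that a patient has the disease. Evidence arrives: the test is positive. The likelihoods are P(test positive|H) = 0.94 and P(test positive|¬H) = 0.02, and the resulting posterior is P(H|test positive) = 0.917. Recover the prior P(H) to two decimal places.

P(H) = 0.19

Bayes' rule in odds form gives O(H|E) = O(H)·[P(E|H)/P(E|¬H)], hence O(H) = O(H|E)/LR.
Posterior odds = 0.917/(1−0.917) = 11.0482. LR = 0.94/0.02 = 47.0000.
Prior odds = 11.0482/47.0000 = 0.2351, so P(H) = 0.2351/(1+0.2351) ≈ 0.19.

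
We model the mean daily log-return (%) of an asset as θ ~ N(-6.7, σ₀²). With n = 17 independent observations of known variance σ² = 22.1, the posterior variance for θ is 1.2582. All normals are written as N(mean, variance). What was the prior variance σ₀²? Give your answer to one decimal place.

σ₀² = 39.1

Posterior precision equals prior precision plus data precision: 1/σ_n² = 1/σ₀² + n/σ².
So 1/σ₀² = 1/1.2582 − 17/22.1 = 0.794786 − 0.769231 = 0.025555.
Hence σ₀² = 1/0.025555 ≈ 39.1.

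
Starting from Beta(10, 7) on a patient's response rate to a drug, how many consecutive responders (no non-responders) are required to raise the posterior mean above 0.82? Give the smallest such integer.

k = 22

After k responders and 0 non-responders the posterior is Beta(10+k, 7), with mean (10+k)/(10+7+k).
Set (10+k)/(17+k) > 0.82 and solve: k > (0.82·17 − 10)/(1 − 0.82) = 21.889.
The smallest integer exceeding 21.889 is 22, and checking k=22: (32)/(39) = 0.8205 > 0.82.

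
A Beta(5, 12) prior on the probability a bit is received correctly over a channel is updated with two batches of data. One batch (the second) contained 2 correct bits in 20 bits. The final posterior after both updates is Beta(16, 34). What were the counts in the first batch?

Sequential conjugate updates are equivalent to a single update on the pooled data, so total successes = posterior α − prior α and total failures = posterior β − prior β.
Total across both batches: 16−5=11 correct bits, 34−12=22 errors.
Subtract the second batch: 11−2=9 correct bits and 22−18=4 errors.

9 correct bits and 4 errors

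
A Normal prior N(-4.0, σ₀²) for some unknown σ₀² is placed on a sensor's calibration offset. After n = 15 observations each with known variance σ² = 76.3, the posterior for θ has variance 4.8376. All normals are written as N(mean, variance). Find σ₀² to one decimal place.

Posterior precision equals prior precision plus data precision: 1/σ_n² = 1/σ₀² + n/σ².
So 1/σ₀² = 1/4.8376 − 15/76.3 = 0.206714 − 0.196592 = 0.010122.
Hence σ₀² = 1/0.010122 ≈ 98.8.

σ₀² = 98.8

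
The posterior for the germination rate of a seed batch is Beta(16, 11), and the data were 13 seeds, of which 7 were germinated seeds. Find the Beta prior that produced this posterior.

A Beta(a, b) prior with s successes and f failures in binomial data gives a Beta(a+s, b+f) posterior.
Subtract the data counts: 16−7=9, 11−6=5.

Beta(9, 5)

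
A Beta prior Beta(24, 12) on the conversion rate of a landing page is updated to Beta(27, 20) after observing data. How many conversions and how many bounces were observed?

3 conversions and 8 bounces

A Beta(a, b) prior with s successes and f failures in binomial data gives a Beta(a+s, b+f) posterior.
So s = 27 − 24 = 3 and f = 20 − 12 = 8.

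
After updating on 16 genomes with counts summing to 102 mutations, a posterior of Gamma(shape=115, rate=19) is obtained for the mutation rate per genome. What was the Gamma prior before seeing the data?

Gamma(shape=13, rate=3)

A Gamma(α, β) prior (rate parametrization) on a Poisson rate with n observations summing to S gives posterior Gamma(α+S, β+n).
So α = 115 − 102 = 13 and β = 19 − 16 = 3.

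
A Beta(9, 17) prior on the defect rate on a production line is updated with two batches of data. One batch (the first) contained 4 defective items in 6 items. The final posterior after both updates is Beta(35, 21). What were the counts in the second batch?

Sequential conjugate updates are equivalent to a single update on the pooled data, so total successes = posterior α − prior α and total failures = posterior β − prior β.
Total across both batches: 35−9=26 defective items, 21−17=4 good items.
Subtract the first batch: 26−4=22 defective items and 4−2=2 good items.

22 defective items and 2 good items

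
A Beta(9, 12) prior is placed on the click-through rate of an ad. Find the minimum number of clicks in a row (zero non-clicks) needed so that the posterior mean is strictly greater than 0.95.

k = 220

After k clicks and 0 non-clicks the posterior is Beta(9+k, 12), with mean (9+k)/(9+12+k).
Set (9+k)/(21+k) > 0.95 and solve: k > (0.95·21 − 9)/(1 − 0.95) = 219.000.
The smallest integer exceeding 219.000 is 220, and checking k=220: (229)/(241) = 0.9502 > 0.95.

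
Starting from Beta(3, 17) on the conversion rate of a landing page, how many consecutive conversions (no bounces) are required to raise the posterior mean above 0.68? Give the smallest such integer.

After k conversions and 0 bounces the posterior is Beta(3+k, 17), with mean (3+k)/(3+17+k).
Set (3+k)/(20+k) > 0.68 and solve: k > (0.68·20 − 3)/(1 − 0.68) = 33.125.
The smallest integer exceeding 33.125 is 34, and checking k=34: (37)/(54) = 0.6852 > 0.68.

k = 34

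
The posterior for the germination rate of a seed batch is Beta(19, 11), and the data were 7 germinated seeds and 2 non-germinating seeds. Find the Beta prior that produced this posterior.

Beta is conjugate to the binomial likelihood: posterior = Beta(α+s, β+f).
Subtract the data counts: 19−7=12, 11−2=9.

Beta(12, 9)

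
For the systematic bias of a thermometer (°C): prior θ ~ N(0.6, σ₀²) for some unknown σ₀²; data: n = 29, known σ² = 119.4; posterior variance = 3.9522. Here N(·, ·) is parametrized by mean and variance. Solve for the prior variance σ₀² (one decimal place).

For the Normal–Normal model with known σ², precisions add: τ_n = τ₀ + n/σ².
So 1/σ₀² = 1/3.9522 − 29/119.4 = 0.253024 − 0.242881 = 0.010143.
Hence σ₀² = 1/0.010143 ≈ 98.6.

σ₀² = 98.6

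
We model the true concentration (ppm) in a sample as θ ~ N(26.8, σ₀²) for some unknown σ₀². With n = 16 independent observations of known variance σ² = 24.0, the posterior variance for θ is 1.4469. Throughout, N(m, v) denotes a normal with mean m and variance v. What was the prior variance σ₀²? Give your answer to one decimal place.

Posterior precision equals prior precision plus data precision: 1/σ_n² = 1/σ₀² + n/σ².
So 1/σ₀² = 1/1.4469 − 16/24.0 = 0.691133 − 0.666667 = 0.024466.
Hence σ₀² = 1/0.024466 ≈ 40.9.

σ₀² = 40.9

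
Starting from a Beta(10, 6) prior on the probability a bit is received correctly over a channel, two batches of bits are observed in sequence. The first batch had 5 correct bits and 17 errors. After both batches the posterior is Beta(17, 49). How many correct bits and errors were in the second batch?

2 correct bits and 26 errors

Sequential conjugate updates are equivalent to a single update on the pooled data, so total successes = posterior α − prior α and total failures = posterior β − prior β.
Total across both batches: 17−10=7 correct bits, 49−6=43 errors.
Subtract the first batch: 7−5=2 correct bits and 43−17=26 errors.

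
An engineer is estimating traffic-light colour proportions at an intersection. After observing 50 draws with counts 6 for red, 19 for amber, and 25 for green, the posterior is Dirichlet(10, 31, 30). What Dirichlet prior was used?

For a Dirichlet(α) prior with multinomial counts c, the posterior is Dirichlet(α + c) componentwise.
Subtract each count from the matching posterior parameter: 10−6=4, 31−19=12, 30−25=5.

Dirichlet(4, 12, 5)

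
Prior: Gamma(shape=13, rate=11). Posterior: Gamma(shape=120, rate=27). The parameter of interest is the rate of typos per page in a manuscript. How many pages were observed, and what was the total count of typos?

Gamma–Poisson conjugacy: posterior shape = α + Σxᵢ, posterior rate = β + n.
Matching: Σxᵢ = 120 − 13 = 107 and n = 27 − 11 = 16.

n = 16 pages with total 107 typos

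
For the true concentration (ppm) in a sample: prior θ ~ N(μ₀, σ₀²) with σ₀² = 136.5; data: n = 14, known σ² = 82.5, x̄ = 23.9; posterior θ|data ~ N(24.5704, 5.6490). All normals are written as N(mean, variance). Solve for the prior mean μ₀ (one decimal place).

μ₀ = 40.1

With known observation variance, the Normal–Normal posterior has precision τ_n = τ₀ + n/σ² and mean μ_n = (τ₀μ₀ + (n/σ²)x̄)/τ_n.
Here τ₀ = 1/136.5 = 0.007326 and τ_data = 14/82.5 = 0.169697, so τ_n = 0.177023.
Rearranging for μ₀: μ₀ = (μ_n·τ_n − τ_data·x̄)/τ₀ = (24.5704·0.177023 − 0.169697·23.9) / 0.007326 = 0.293768/0.007326 ≈ 40.1.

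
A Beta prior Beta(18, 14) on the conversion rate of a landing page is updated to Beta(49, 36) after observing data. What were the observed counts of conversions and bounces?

31 conversions and 22 bounces

Under Beta–binomial conjugacy the posterior parameters are (α+s, β+f).
So s = 49 − 18 = 31 and f = 36 − 14 = 22.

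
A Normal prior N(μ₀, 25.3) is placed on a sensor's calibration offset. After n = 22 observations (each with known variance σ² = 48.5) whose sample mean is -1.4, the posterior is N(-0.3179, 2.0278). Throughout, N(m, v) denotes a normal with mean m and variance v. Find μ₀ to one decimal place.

μ₀ = 12.1

With known observation variance, the Normal–Normal posterior has precision τ_n = τ₀ + n/σ² and mean μ_n = (τ₀μ₀ + (n/σ²)x̄)/τ_n.
Here τ₀ = 1/25.3 = 0.039526 and τ_data = 22/48.5 = 0.453608, so τ_n = 0.493134.
Rearranging for μ₀: μ₀ = (μ_n·τ_n − τ_data·x̄)/τ₀ = (-0.3179·0.493134 − 0.453608·-1.4) / 0.039526 = 0.478284/0.039526 ≈ 12.1.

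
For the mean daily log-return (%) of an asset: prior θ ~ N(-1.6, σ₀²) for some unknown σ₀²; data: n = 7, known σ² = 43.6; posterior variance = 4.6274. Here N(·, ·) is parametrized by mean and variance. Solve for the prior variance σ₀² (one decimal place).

Posterior precision equals prior precision plus data precision: 1/σ_n² = 1/σ₀² + n/σ².
So 1/σ₀² = 1/4.6274 − 7/43.6 = 0.216104 − 0.160550 = 0.055554.
Hence σ₀² = 1/0.055554 ≈ 18.0.

σ₀² = 18.0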